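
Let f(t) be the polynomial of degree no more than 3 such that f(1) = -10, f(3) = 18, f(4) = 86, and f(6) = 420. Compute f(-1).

-14

Write f(t) = at^3 + bt^2 + ct + d. Substituting each data point gives a linear system:
  a + b + c + d = -10
  27a + 9b + 3c + d = 18
  64a + 16b + 4c + d = 86
  216a + 36b + 6c + d = 420
Solving the system yields a = 3, b = -6, c = -1, d = -6.
So f(t) = 3t^3 - 6t^2 - t - 6.
Then f(-1) = -14.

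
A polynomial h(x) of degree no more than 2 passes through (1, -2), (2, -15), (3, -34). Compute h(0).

5

Write h(x) = ax^2 + bx + c. Substituting each data point gives a linear system:
  a + b + c = -2
  4a + 2b + c = -15
  9a + 3b + c = -34
Solving the system yields a = -3, b = -4, c = 5.
So h(x) = -3x² - 4x + 5.
Then h(0) = 5.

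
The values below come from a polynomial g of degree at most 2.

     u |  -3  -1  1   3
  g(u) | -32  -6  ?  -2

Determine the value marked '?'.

4

On equispaced nodes a degree-2 polynomial has vanishing third forward difference, so
  - g(-3) + 3·g(-1) - 3·g(1) + g(3) = 0.
Substituting the known values and solving for g(1):
  -3·g(1) = -12
  g(1) = 4.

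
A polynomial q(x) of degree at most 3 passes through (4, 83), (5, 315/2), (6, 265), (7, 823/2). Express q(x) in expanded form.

Using the Lagrange interpolation formula with nodes 4, 5, 6, 7:
  L_0(x) = (x - 5)(x - 6)(x - 7) / -6
  L_1(x) = (x - 4)(x - 6)(x - 7) / 2
  L_2(x) = (x - 4)(x - 5)(x - 7) / -2
  L_3(x) = (x - 4)(x - 5)(x - 6) / 6
Then q(x) = 83·L_0(x) + 315/2·L_1(x) + 265·L_2(x) + 823/2·L_3(x).
Expanding and collecting terms gives q(x) = x³ + (3/2)x² - 5.
Check: q(7) = 823/2. ✓

q(x) = x^3 + (3/2)x^2 - 5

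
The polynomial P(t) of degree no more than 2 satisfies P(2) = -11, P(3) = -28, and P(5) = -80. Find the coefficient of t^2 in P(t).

-3

Write P(t) = at^2 + bt + c. Substituting each data point gives a linear system:
  4a + 2b + c = -11
  9a + 3b + c = -28
  25a + 5b + c = -80
Solving the system yields a = -3, b = -2, c = 5.
So P(t) = -3t² - 2t + 5.
The leading coefficient is -3.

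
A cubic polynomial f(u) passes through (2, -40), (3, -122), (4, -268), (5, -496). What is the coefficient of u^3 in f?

-3

Write f(u) = au^3 + bu^2 + cu + d. Substituting each data point gives a linear system:
  8a + 4b + 2c + d = -40
  27a + 9b + 3c + d = -122
  64a + 16b + 4c + d = -268
  125a + 25b + 5c + d = -496
Solving the system yields a = -3, b = -5, c = 0, d = 4.
So f(u) = -3u^3 - 5u^2 + 4.
The leading coefficient is -3.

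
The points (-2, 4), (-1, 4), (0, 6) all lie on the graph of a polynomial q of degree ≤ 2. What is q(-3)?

Using the Lagrange interpolation formula with nodes -2, -1, 0:
  L_0(n) = (n + 1)n / 2
  L_1(n) = (n + 2)n / -1
  L_2(n) = (n + 2)(n + 1) / 2
Then q(n) = 4·L_0(n) + 4·L_1(n) + 6·L_2(n).
Expanding and collecting terms gives q(n) = n^2 + 3n + 6.
Evaluating at n = -3: q(-3) = 6.

6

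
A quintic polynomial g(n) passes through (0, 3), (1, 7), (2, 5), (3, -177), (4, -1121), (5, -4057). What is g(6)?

-11103

Forward differences of the values at n = 0, 1, 2, 3, 4, 5:
  g  : 3  7  5  -177  -1121  -4057
  Δ  : 4  -2  -182  -944  -2936
  Δ^2: -6  -180  -762  -1992
  Δ^3: -174  -582  -1230
  Δ^4: -408  -648
  Δ^5: -240
The fifth differences are constant, confirming degree 5.
Interpolating (Newton forward form) and evaluating at n = 6 gives g(6) = -11103.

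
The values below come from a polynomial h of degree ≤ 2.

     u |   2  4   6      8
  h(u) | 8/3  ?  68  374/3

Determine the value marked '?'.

The 3 known points determine the degree-2 polynomial uniquely.
Write h(u) = au^2 + bu + c. Substituting each data point gives a linear system:
  4a + 2b + c = 8/3
  36a + 6b + c = 68
  64a + 8b + c = 374/3
Solving the system yields a = 2, b = 1/3, c = -6.
So h(u) = 2u^2 + (1/3)u - 6.
Then h(4) = 82/3.

82/3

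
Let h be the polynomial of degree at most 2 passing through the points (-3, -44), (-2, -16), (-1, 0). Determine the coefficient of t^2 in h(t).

-6

Write h(t) = at^2 + bt + c. Substituting each data point gives a linear system:
  9a - 3b + c = -44
  4a - 2b + c = -16
  a - b + c = 0
Solving the system yields a = -6, b = -2, c = 4.
So h(t) = -6t^2 - 2t + 4.
The leading coefficient is -6.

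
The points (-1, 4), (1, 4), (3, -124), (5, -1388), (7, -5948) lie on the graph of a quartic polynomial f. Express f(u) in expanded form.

f(u) = -3u^4 + 3u^3 + 5u^2 - 3u + 2

Write f(u) = au^4 + bu^3 + cu^2 + du + e. Substituting each data point gives a linear system:
  a - b + c - d + e = 4
  a + b + c + d + e = 4
  81a + 27b + 9c + 3d + e = -124
  625a + 125b + 25c + 5d + e = -1388
  2401a + 343b + 49c + 7d + e = -5948
Solving the system yields a = -3, b = 3, c = 5, d = -3, e = 2.
So f(u) = -3u⁴ + 3u³ + 5u² - 3u + 2.
Check: f(5) = -1388. ✓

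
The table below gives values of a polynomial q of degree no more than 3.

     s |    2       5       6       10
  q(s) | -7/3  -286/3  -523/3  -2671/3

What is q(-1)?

2/3

Write q(s) = as^3 + bs^2 + cs + d. Substituting each data point gives a linear system:
  8a + 4b + 2c + d = -7/3
  125a + 25b + 5c + d = -286/3
  216a + 36b + 6c + d = -523/3
  1000a + 100b + 10c + d = -2671/3
Solving the system yields a = -1, b = 1, c = 1, d = -1/3.
So q(s) = -s³ + s² + s - 1/3.
Then q(-1) = 2/3.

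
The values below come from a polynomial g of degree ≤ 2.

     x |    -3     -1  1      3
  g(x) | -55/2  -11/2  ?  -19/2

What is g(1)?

On equispaced nodes a degree-2 polynomial has vanishing third forward difference, so
  - g(-3) + 3·g(-1) - 3·g(1) + g(3) = 0.
Substituting the known values and solving for g(1):
  -3·g(1) = -3/2
  g(1) = 1/2.

1/2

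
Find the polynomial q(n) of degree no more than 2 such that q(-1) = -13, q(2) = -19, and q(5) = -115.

Using the Lagrange interpolation formula with nodes -1, 2, 5:
  L_0(n) = (n - 2)(n - 5) / 18
  L_1(n) = (n + 1)(n - 5) / -9
  L_2(n) = (n + 1)(n - 2) / 18
Then q(n) = -13·L_0(n) - 19·L_1(n) - 115·L_2(n).
Expanding and collecting terms gives q(n) = -5n² + 3n - 5.
Check: q(5) = -115. ✓

q(n) = -5n^2 + 3n - 5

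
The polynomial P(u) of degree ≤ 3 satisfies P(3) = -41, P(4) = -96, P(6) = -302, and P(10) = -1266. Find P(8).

-676

Using the Lagrange interpolation formula with nodes 3, 4, 6, 10:
  L_0(u) = (u - 4)(u - 6)(u - 10) / -21
  L_1(u) = (u - 3)(u - 6)(u - 10) / 12
  L_2(u) = (u - 3)(u - 4)(u - 10) / -24
  L_3(u) = (u - 3)(u - 4)(u - 6) / 168
Then P(u) = -41·L_0(u) - 96·L_1(u) - 302·L_2(u) - 1266·L_3(u).
Expanding and collecting terms gives P(u) = -u^3 - 3u^2 + 3u + 4.
Evaluating at u = 8: P(8) = -676.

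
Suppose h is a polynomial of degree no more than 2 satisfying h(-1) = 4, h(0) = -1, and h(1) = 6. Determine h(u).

h(u) = 6u^2 + u - 1

Write h(u) = au^2 + bu + c. Substituting each data point gives a linear system:
  a - b + c = 4
  c = -1
  a + b + c = 6
Solving the system yields a = 6, b = 1, c = -1.
So h(u) = 6u^2 + u - 1.
Check: h(0) = -1. ✓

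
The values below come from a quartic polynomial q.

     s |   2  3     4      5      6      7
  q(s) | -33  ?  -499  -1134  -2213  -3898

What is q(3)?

-170

The 5 known points determine the degree-4 polynomial uniquely.
Write q(s) = as^4 + bs^3 + cs^2 + ds + e. Substituting each data point gives a linear system:
  16a + 8b + 4c + 2d + e = -33
  256a + 64b + 16c + 4d + e = -499
  625a + 125b + 25c + 5d + e = -1134
  1296a + 216b + 36c + 6d + e = -2213
  2401a + 343b + 49c + 7d + e = -3898
Solving the system yields a = -1, b = -5, c = 4, d = 3, e = 1.
So q(s) = -s^4 - 5s^3 + 4s^2 + 3s + 1.
Then q(3) = -170.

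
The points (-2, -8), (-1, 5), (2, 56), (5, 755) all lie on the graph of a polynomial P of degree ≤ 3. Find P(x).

Using the Lagrange interpolation formula with nodes -2, -1, 2, 5:
  L_0(x) = (x + 1)(x - 2)(x - 5) / -28
  L_1(x) = (x + 2)(x - 2)(x - 5) / 18
  L_2(x) = (x + 2)(x + 1)(x - 5) / -36
  L_3(x) = (x + 2)(x + 1)(x - 2) / 126
Then P(x) = -8·L_0(x) + 5·L_1(x) + 56·L_2(x) + 755·L_3(x).
Expanding and collecting terms gives P(x) = 5x^3 + 6x^2 - 4x.
Check: P(-1) = 5. ✓

P(x) = 5x^3 + 6x^2 - 4x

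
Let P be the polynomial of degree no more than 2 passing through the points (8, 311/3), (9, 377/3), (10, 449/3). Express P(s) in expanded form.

P(s) = s^2 + 5s - 1/3

Using the Lagrange interpolation formula with nodes 8, 9, 10:
  L_0(s) = (s - 9)(s - 10) / 2
  L_1(s) = (s - 8)(s - 10) / -1
  L_2(s) = (s - 8)(s - 9) / 2
Then P(s) = 311/3·L_0(s) + 377/3·L_1(s) + 449/3·L_2(s).
Expanding and collecting terms gives P(s) = s^2 + 5s - 1/3.
Check: P(10) = 449/3. ✓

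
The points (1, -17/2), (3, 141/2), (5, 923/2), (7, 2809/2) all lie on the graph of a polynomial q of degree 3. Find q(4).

Using the Lagrange interpolation formula with nodes 1, 3, 5, 7:
  L_0(s) = (s - 3)(s - 5)(s - 7) / -48
  L_1(s) = (s - 1)(s - 5)(s - 7) / 16
  L_2(s) = (s - 1)(s - 3)(s - 7) / -16
  L_3(s) = (s - 1)(s - 3)(s - 5) / 48
Then q(s) = -17/2·L_0(s) + 141/2·L_1(s) + 923/2·L_2(s) + 2809/2·L_3(s).
Expanding and collecting terms gives q(s) = 5s^3 - 6s^2 - (3/2)s - 6.
Evaluating at s = 4: q(4) = 212.

212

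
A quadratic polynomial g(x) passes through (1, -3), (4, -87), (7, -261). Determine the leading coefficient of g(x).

Write g(x) = ax^2 + bx + c. Substituting each data point gives a linear system:
  a + b + c = -3
  16a + 4b + c = -87
  49a + 7b + c = -261
Solving the system yields a = -5, b = -3, c = 5.
So g(x) = -5x^2 - 3x + 5.
The leading coefficient is -5.

-5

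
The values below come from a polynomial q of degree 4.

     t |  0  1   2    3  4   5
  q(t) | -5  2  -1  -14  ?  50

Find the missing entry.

The 5 known points determine the degree-4 polynomial uniquely.
Write q(t) = at^4 + bt^3 + ct^2 + dt + e. Substituting each data point gives a linear system:
  e = -5
  a + b + c + d + e = 2
  16a + 8b + 4c + 2d + e = -1
  81a + 27b + 9c + 3d + e = -14
  625a + 125b + 25c + 5d + e = 50
Solving the system yields a = 1, b = -6, c = 6, d = 6, e = -5.
So q(t) = t^4 - 6t^3 + 6t^2 + 6t - 5.
Then q(4) = -13.

-13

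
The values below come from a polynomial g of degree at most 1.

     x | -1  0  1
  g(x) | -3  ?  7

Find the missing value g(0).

The 2 known points determine the degree-1 polynomial uniquely.
Write g(x) = ax + b. Substituting each data point gives a linear system:
  -a + b = -3
  a + b = 7
Solving the system yields a = 5, b = 2.
So g(x) = 5x + 2.
Then g(0) = 2.

2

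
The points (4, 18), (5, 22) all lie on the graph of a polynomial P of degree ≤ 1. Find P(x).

Write P(x) = ax + b. Substituting each data point gives a linear system:
  4a + b = 18
  5a + b = 22
Solving the system yields a = 4, b = 2.
So P(x) = 4x + 2.
Check: P(5) = 22. ✓

P(x) = 4x + 2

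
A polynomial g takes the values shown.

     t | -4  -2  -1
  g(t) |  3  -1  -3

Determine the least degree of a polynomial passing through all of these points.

Divided differences on the nodes -4, -2, -1:
  order 0: 3  -1  -3
  order 1: -2  -2
  order 2: 0
The order-1 divided differences are all -2 (nonzero) and every higher order vanishes, so the data lies on a polynomial of degree exactly 1.

1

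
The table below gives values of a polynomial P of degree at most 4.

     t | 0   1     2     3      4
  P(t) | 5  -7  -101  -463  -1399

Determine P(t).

Write P(t) = at^4 + bt^3 + ct^2 + dt + e. Substituting each data point gives a linear system:
  e = 5
  a + b + c + d + e = -7
  16a + 8b + 4c + 2d + e = -101
  81a + 27b + 9c + 3d + e = -463
  256a + 64b + 16c + 4d + e = -1399
Solving the system yields a = -5, b = -1, c = -3, d = -3, e = 5.
So P(t) = -5t^4 - t^3 - 3t^2 - 3t + 5.
Check: P(4) = -1399. ✓

P(t) = -5t^4 - t^3 - 3t^2 - 3t + 5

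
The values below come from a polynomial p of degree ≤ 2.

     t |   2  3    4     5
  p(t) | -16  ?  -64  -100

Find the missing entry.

-36

On equispaced nodes a degree-2 polynomial has vanishing third forward difference, so
  - p(2) + 3·p(3) - 3·p(4) + p(5) = 0.
Substituting the known values and solving for p(3):
  3·p(3) = -108
  p(3) = -36.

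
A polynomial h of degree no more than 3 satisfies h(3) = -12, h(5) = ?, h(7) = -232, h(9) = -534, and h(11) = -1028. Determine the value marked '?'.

-74

The 4 known points determine the degree-3 polynomial uniquely.
Write h(n) = an^3 + bn^2 + cn + d. Substituting each data point gives a linear system:
  27a + 9b + 3c + d = -12
  343a + 49b + 7c + d = -232
  729a + 81b + 9c + d = -534
  1331a + 121b + 11c + d = -1028
Solving the system yields a = -1, b = 3, c = -6, d = 6.
So h(n) = -n^3 + 3n^2 - 6n + 6.
Then h(5) = -74.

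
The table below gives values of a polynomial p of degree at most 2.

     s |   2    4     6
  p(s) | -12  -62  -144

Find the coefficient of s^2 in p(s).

Write p(s) = as^2 + bs + c. Substituting each data point gives a linear system:
  4a + 2b + c = -12
  16a + 4b + c = -62
  36a + 6b + c = -144
Solving the system yields a = -4, b = -1, c = 6.
So p(s) = -4s^2 - s + 6.
The leading coefficient is -4.

-4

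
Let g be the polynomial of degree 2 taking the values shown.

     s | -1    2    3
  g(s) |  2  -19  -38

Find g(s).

g(s) = -3s^2 - 4s + 1

Using the Lagrange interpolation formula with nodes -1, 2, 3:
  L_0(s) = (s - 2)(s - 3) / 12
  L_1(s) = (s + 1)(s - 3) / -3
  L_2(s) = (s + 1)(s - 2) / 4
Then g(s) = 2·L_0(s) - 19·L_1(s) - 38·L_2(s).
Expanding and collecting terms gives g(s) = -3s^2 - 4s + 1.
Check: g(-1) = 2. ✓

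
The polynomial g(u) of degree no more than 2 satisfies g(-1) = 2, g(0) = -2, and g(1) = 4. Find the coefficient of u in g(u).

1

Write g(u) = au^2 + bu + c. Substituting each data point gives a linear system:
  a - b + c = 2
  c = -2
  a + b + c = 4
Solving the system yields a = 5, b = 1, c = -2.
So g(u) = 5u^2 + u - 2.
The coefficient of u is 1.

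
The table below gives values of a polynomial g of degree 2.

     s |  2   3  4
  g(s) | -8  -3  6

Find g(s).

g(s) = 2s^2 - 5s - 6

Write g(s) = as^2 + bs + c. Substituting each data point gives a linear system:
  4a + 2b + c = -8
  9a + 3b + c = -3
  16a + 4b + c = 6
Solving the system yields a = 2, b = -5, c = -6.
So g(s) = 2s^2 - 5s - 6.
Check: g(3) = -3. ✓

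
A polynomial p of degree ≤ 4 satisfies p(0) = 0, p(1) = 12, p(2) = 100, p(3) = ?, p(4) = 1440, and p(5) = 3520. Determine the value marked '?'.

462

On equispaced nodes a degree-4 polynomial has vanishing fifth forward difference, so
  - p(0) + 5·p(1) - 10·p(2) + 10·p(3) - 5·p(4) + p(5) = 0.
Substituting the known values and solving for p(3):
  10·p(3) = 4620
  p(3) = 462.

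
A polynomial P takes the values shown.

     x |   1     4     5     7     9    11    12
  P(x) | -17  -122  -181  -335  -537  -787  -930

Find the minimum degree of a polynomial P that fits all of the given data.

Divided differences on the nodes 1, 4, 5, 7, 9, 11, 12:
  order 0: -17  -122  -181  -335  -537  -787  -930
  order 1: -35  -59  -77  -101  -125  -143
  order 2: -6  -6  -6  -6  -6
  order 3: 0  0  0  0
  order 4: 0  0  0
  order 5: 0  0
  order 6: 0
The order-2 divided differences are all -6 (nonzero) and every higher order vanishes, so the data lies on a polynomial of degree exactly 2.

2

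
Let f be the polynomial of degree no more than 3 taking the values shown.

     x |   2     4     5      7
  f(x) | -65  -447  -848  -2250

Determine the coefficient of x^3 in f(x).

-6

Write f(x) = ax^3 + bx^2 + cx + d. Substituting each data point gives a linear system:
  8a + 4b + 2c + d = -65
  64a + 16b + 4c + d = -447
  125a + 25b + 5c + d = -848
  343a + 49b + 7c + d = -2250
Solving the system yields a = -6, b = -4, c = 1, d = -3.
So f(x) = -6x^3 - 4x^2 + x - 3.
The leading coefficient is -6.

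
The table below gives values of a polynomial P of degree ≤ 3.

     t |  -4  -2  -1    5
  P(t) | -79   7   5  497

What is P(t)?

P(t) = 3t^3 + 6t^2 - 5t - 3

Write P(t) = at^3 + bt^2 + ct + d. Substituting each data point gives a linear system:
  -64a + 16b - 4c + d = -79
  -8a + 4b - 2c + d = 7
  -a + b - c + d = 5
  125a + 25b + 5c + d = 497
Solving the system yields a = 3, b = 6, c = -5, d = -3.
So P(t) = 3t^3 + 6t^2 - 5t - 3.
Check: P(-2) = 7. ✓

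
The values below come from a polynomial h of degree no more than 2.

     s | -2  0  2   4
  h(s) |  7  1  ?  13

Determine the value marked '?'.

On equispaced nodes a degree-2 polynomial has vanishing third forward difference, so
  - h(-2) + 3·h(0) - 3·h(2) + h(4) = 0.
Substituting the known values and solving for h(2):
  -3·h(2) = -9
  h(2) = 3.

3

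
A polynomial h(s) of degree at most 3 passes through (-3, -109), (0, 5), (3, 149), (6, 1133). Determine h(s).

h(s) = 5s^3 + (5/3)s^2 - 2s + 5

Using the Lagrange interpolation formula with nodes -3, 0, 3, 6:
  L_0(s) = s(s - 3)(s - 6) / -162
  L_1(s) = (s + 3)(s - 3)(s - 6) / 54
  L_2(s) = (s + 3)s(s - 6) / -54
  L_3(s) = (s + 3)s(s - 3) / 162
Then h(s) = -109·L_0(s) + 5·L_1(s) + 149·L_2(s) + 1133·L_3(s).
Expanding and collecting terms gives h(s) = 5s^3 + (5/3)s^2 - 2s + 5.
Check: h(0) = 5. ✓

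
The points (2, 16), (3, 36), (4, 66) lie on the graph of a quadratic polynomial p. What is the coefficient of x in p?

Write p(x) = ax^2 + bx + c. Substituting each data point gives a linear system:
  4a + 2b + c = 16
  9a + 3b + c = 36
  16a + 4b + c = 66
Solving the system yields a = 5, b = -5, c = 6.
So p(x) = 5x^2 - 5x + 6.
The coefficient of x is -5.

-5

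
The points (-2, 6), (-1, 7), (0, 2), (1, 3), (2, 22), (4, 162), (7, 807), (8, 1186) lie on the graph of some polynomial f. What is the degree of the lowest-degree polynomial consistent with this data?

3

Divided differences on the nodes -2, -1, 0, 1, 2, 4, 7, 8:
  order 0: 6  7  2  3  22  162  807  1186
  order 1: 1  -5  1  19  70  215  379
  order 2: -3  3  9  17  29  41
  order 3: 2  2  2  2  2
  order 4: 0  0  0  0
  order 5: 0  0  0
  order 6: 0  0
  order 7: 0
The order-3 divided differences are all 2 (nonzero) and every higher order vanishes, so the data lies on a polynomial of degree exactly 3.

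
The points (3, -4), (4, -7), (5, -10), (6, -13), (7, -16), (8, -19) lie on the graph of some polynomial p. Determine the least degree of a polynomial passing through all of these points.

1

Forward differences of the values at n = 3, 4, 5, 6, 7, 8:
  p  : -4  -7  -10  -13  -16  -19
  Δ  : -3  -3  -3  -3  -3
  Δ^2: 0  0  0  0
  Δ^3: 0  0  0
  Δ^4: 0  0
  Δ^5: 0
The first differences are constant (-3) and nonzero, while all higher differences vanish, so the minimal degree is 1.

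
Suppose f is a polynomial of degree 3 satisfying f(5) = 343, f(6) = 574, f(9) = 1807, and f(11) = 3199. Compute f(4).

182

Write f(n) = an^3 + bn^2 + cn + d. Substituting each data point gives a linear system:
  125a + 25b + 5c + d = 343
  216a + 36b + 6c + d = 574
  729a + 81b + 9c + d = 1807
  1331a + 121b + 11c + d = 3199
Solving the system yields a = 2, b = 5, c = -6, d = -2.
So f(n) = 2n^3 + 5n^2 - 6n - 2.
Then f(4) = 182.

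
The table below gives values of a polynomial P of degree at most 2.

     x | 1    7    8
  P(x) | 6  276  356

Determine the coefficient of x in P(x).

Write P(x) = ax^2 + bx + c. Substituting each data point gives a linear system:
  a + b + c = 6
  49a + 7b + c = 276
  64a + 8b + c = 356
Solving the system yields a = 5, b = 5, c = -4.
So P(x) = 5x² + 5x - 4.
The coefficient of x is 5.

5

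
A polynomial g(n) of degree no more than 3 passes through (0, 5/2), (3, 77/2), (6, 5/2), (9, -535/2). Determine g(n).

Using the Lagrange interpolation formula with nodes 0, 3, 6, 9:
  L_0(n) = (n - 3)(n - 6)(n - 9) / -162
  L_1(n) = n(n - 6)(n - 9) / 54
  L_2(n) = n(n - 3)(n - 9) / -54
  L_3(n) = n(n - 3)(n - 6) / 162
Then g(n) = 5/2·L_0(n) + 77/2·L_1(n) + 5/2·L_2(n) - 535/2·L_3(n).
Expanding and collecting terms gives g(n) = -n^3 + 5n^2 + 6n + 5/2.
Check: g(6) = 5/2. ✓

g(n) = -n^3 + 5n^2 + 6n + 5/2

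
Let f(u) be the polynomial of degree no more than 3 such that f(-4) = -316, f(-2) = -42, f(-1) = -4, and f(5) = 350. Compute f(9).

2466

Using the Lagrange interpolation formula with nodes -4, -2, -1, 5:
  L_0(u) = (u + 2)(u + 1)(u - 5) / -54
  L_1(u) = (u + 4)(u + 1)(u - 5) / 14
  L_2(u) = (u + 4)(u + 2)(u - 5) / -18
  L_3(u) = (u + 4)(u + 2)(u + 1) / 378
Then f(u) = -316·L_0(u) - 42·L_1(u) - 4·L_2(u) + 350·L_3(u).
Expanding and collecting terms gives f(u) = 4u^3 - 5u^2 - 5u.
Evaluating at u = 9: f(9) = 2466.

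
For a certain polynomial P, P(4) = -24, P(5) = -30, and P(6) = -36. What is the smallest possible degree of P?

1

Forward differences of the values at x = 4, 5, 6:
  P  : -24  -30  -36
  Δ  : -6  -6
  Δ^2: 0
The first differences are constant (-6) and nonzero, while all higher differences vanish, so the minimal degree is 1.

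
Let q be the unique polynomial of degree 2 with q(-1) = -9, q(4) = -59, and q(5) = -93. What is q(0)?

-3

Write q(t) = at^2 + bt + c. Substituting each data point gives a linear system:
  a - b + c = -9
  16a + 4b + c = -59
  25a + 5b + c = -93
Solving the system yields a = -4, b = 2, c = -3.
So q(t) = -4t² + 2t - 3.
Then q(0) = -3.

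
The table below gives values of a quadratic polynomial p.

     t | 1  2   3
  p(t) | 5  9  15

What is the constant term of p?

3

Write p(t) = at^2 + bt + c. Substituting each data point gives a linear system:
  a + b + c = 5
  4a + 2b + c = 9
  9a + 3b + c = 15
Solving the system yields a = 1, b = 1, c = 3.
So p(t) = t^2 + t + 3.
The constant term is 3.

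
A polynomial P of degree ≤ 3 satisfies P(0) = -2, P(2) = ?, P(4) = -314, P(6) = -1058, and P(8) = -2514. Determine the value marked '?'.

-42

On equispaced nodes a degree-3 polynomial has vanishing fourth forward difference, so
  P(0) - 4·P(2) + 6·P(4) - 4·P(6) + P(8) = 0.
Substituting the known values and solving for P(2):
  -4·P(2) = 168
  P(2) = -42.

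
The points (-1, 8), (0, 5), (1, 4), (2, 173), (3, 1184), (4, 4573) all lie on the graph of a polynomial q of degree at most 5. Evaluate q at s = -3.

Write q(s) = as^5 + bs^4 + cs^3 + ds^2 + es + k. Substituting each data point gives a linear system:
  -a + b - c + d - e + k = 8
  k = 5
  a + b + c + d + e + k = 4
  32a + 16b + 8c + 4d + 2e + k = 173
  243a + 81b + 27c + 9d + 3e + k = 1184
  1024a + 256b + 64c + 16d + 4e + k = 4573
Solving the system yields a = 3, b = 6, c = 1, d = -5, e = -6, k = 5.
So q(s) = 3s^5 + 6s^4 + s^3 - 5s^2 - 6s + 5.
Then q(-3) = -292.

-292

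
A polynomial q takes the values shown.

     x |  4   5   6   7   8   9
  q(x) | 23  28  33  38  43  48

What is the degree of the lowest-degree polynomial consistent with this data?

Forward differences of the values at x = 4, 5, 6, 7, 8, 9:
  q  : 23  28  33  38  43  48
  Δ  : 5  5  5  5  5
  Δ^2: 0  0  0  0
  Δ^3: 0  0  0
  Δ^4: 0  0
  Δ^5: 0
The first differences are constant (5) and nonzero, while all higher differences vanish, so the minimal degree is 1.

1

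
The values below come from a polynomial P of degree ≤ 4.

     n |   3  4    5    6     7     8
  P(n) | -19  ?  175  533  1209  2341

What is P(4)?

21

On equispaced nodes a degree-4 polynomial has vanishing fifth forward difference, so
  - P(3) + 5·P(4) - 10·P(5) + 10·P(6) - 5·P(7) + P(8) = 0.
Substituting the known values and solving for P(4):
  5·P(4) = 105
  P(4) = 21.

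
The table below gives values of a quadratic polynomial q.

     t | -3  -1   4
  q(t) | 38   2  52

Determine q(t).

q(t) = 4t^2 - 2t - 4

Write q(t) = at^2 + bt + c. Substituting each data point gives a linear system:
  9a - 3b + c = 38
  a - b + c = 2
  16a + 4b + c = 52
Solving the system yields a = 4, b = -2, c = -4.
So q(t) = 4t^2 - 2t - 4.
Check: q(4) = 52. ✓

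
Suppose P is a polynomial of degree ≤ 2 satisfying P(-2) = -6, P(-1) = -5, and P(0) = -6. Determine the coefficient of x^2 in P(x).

-1

Write P(x) = ax^2 + bx + c. Substituting each data point gives a linear system:
  4a - 2b + c = -6
  a - b + c = -5
  c = -6
Solving the system yields a = -1, b = -2, c = -6.
So P(x) = -x^2 - 2x - 6.
The leading coefficient is -1.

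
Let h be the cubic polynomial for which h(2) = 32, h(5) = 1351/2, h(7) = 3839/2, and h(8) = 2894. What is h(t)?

Write h(t) = at^3 + bt^2 + ct + d. Substituting each data point gives a linear system:
  8a + 4b + 2c + d = 32
  125a + 25b + 5c + d = 1351/2
  343a + 49b + 7c + d = 3839/2
  512a + 64b + 8c + d = 2894
Solving the system yields a = 6, b = -5/2, c = -2, d = -2.
So h(t) = 6t^3 - (5/2)t^2 - 2t - 2.
Check: h(7) = 3839/2. ✓

h(t) = 6t^3 - (5/2)t^2 - 2t - 2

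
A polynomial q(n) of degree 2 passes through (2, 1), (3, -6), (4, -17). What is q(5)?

Using the Lagrange interpolation formula with nodes 2, 3, 4:
  L_0(n) = (n - 3)(n - 4) / 2
  L_1(n) = (n - 2)(n - 4) / -1
  L_2(n) = (n - 2)(n - 3) / 2
Then q(n) = 1·L_0(n) - 6·L_1(n) - 17·L_2(n).
Expanding and collecting terms gives q(n) = -2n² + 3n + 3.
Evaluating at n = 5: q(5) = -32.

-32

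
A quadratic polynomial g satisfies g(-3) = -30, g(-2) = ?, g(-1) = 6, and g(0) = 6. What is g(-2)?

-6

On equispaced nodes a degree-2 polynomial has vanishing third forward difference, so
  - g(-3) + 3·g(-2) - 3·g(-1) + g(0) = 0.
Substituting the known values and solving for g(-2):
  3·g(-2) = -18
  g(-2) = -6.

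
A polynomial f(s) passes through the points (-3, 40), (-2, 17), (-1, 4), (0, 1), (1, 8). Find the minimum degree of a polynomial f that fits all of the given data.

2

Forward differences of the values at s = -3, -2, -1, 0, 1:
  f  : 40  17  4  1  8
  Δ  : -23  -13  -3  7
  Δ^2: 10  10  10
  Δ^3: 0  0
  Δ^4: 0
The second differences are constant (10) and nonzero, while all higher differences vanish, so the minimal degree is 2.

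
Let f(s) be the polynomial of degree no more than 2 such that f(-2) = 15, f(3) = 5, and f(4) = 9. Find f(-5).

Using the Lagrange interpolation formula with nodes -2, 3, 4:
  L_0(s) = (s - 3)(s - 4) / 30
  L_1(s) = (s + 2)(s - 4) / -5
  L_2(s) = (s + 2)(s - 3) / 6
Then f(s) = 15·L_0(s) + 5·L_1(s) + 9·L_2(s).
Expanding and collecting terms gives f(s) = s^2 - 3s + 5.
Evaluating at s = -5: f(-5) = 45.

45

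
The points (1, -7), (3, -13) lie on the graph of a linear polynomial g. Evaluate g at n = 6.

-22

Using the Lagrange interpolation formula with nodes 1, 3:
  L_0(n) = (n - 3) / -2
  L_1(n) = (n - 1) / 2
Then g(n) = -7·L_0(n) - 13·L_1(n).
Expanding and collecting terms gives g(n) = -3n - 4.
Evaluating at n = 6: g(6) = -22.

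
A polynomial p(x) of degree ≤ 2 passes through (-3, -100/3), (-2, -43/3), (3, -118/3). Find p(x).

Write p(x) = ax^2 + bx + c. Substituting each data point gives a linear system:
  9a - 3b + c = -100/3
  4a - 2b + c = -43/3
  9a + 3b + c = -118/3
Solving the system yields a = -4, b = -1, c = -1/3.
So p(x) = -4x^2 - x - 1/3.
Check: p(-3) = -100/3. ✓

p(x) = -4x^2 - x - 1/3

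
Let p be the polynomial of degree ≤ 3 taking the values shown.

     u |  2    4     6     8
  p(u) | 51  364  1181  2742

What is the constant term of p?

2

Write p(u) = au^3 + bu^2 + cu + d. Substituting each data point gives a linear system:
  8a + 4b + 2c + d = 51
  64a + 16b + 4c + d = 364
  216a + 36b + 6c + d = 1181
  512a + 64b + 8c + d = 2742
Solving the system yields a = 5, b = 3, c = -3/2, d = 2.
So p(u) = 5u^3 + 3u^2 - (3/2)u + 2.
The constant term is 2.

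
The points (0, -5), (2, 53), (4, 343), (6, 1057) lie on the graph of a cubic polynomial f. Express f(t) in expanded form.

f(t) = 4t^3 + 5t^2 + 3t - 5

Write f(t) = at^3 + bt^2 + ct + d. Substituting each data point gives a linear system:
  d = -5
  8a + 4b + 2c + d = 53
  64a + 16b + 4c + d = 343
  216a + 36b + 6c + d = 1057
Solving the system yields a = 4, b = 5, c = 3, d = -5.
So f(t) = 4t³ + 5t² + 3t - 5.
Check: f(4) = 343. ✓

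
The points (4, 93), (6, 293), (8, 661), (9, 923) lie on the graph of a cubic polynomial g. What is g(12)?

2093

Write g(t) = at^3 + bt^2 + ct + d. Substituting each data point gives a linear system:
  64a + 16b + 4c + d = 93
  216a + 36b + 6c + d = 293
  512a + 64b + 8c + d = 661
  729a + 81b + 9c + d = 923
Solving the system yields a = 1, b = 3, c = -6, d = 5.
So g(t) = t^3 + 3t^2 - 6t + 5.
Then g(12) = 2093.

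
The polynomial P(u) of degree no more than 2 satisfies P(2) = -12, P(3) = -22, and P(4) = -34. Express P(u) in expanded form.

Using the Lagrange interpolation formula with nodes 2, 3, 4:
  L_0(u) = (u - 3)(u - 4) / 2
  L_1(u) = (u - 2)(u - 4) / -1
  L_2(u) = (u - 2)(u - 3) / 2
Then P(u) = -12·L_0(u) - 22·L_1(u) - 34·L_2(u).
Expanding and collecting terms gives P(u) = -u^2 - 5u + 2.
Check: P(2) = -12. ✓

P(u) = -u^2 - 5u + 2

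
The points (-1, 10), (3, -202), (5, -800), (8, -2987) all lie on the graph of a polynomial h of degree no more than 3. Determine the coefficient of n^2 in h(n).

Write h(n) = an^3 + bn^2 + cn + d. Substituting each data point gives a linear system:
  -a + b - c + d = 10
  27a + 9b + 3c + d = -202
  125a + 25b + 5c + d = -800
  512a + 64b + 8c + d = -2987
Solving the system yields a = -5, b = -6, c = -6, d = 5.
So h(n) = -5n^3 - 6n^2 - 6n + 5.
The coefficient of n^2 is -6.

-6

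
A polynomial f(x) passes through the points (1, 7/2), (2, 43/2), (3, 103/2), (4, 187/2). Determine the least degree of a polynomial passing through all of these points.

Forward differences of the values at x = 1, 2, 3, 4:
  f  : 7/2  43/2  103/2  187/2
  Δ  : 18  30  42
  Δ^2: 12  12
  Δ^3: 0
The second differences are constant (12) and nonzero, while all higher differences vanish, so the minimal degree is 2.

2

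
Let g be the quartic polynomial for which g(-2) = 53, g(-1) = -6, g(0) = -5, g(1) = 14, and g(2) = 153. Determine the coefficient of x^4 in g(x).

Write g(x) = ax^4 + bx^3 + cx^2 + dx + e. Substituting each data point gives a linear system:
  16a - 8b + 4c - 2d + e = 53
  a - b + c - d + e = -6
  e = -5
  a + b + c + d + e = 14
  16a + 8b + 4c + 2d + e = 153
Solving the system yields a = 6, b = 5, c = 3, d = 5, e = -5.
So g(x) = 6x^4 + 5x^3 + 3x^2 + 5x - 5.
The leading coefficient is 6.

6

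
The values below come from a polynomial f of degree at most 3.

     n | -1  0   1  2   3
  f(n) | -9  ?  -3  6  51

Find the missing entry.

On equispaced nodes a degree-3 polynomial has vanishing fourth forward difference, so
  f(-1) - 4·f(0) + 6·f(1) - 4·f(2) + f(3) = 0.
Substituting the known values and solving for f(0):
  -4·f(0) = 0
  f(0) = 0.

0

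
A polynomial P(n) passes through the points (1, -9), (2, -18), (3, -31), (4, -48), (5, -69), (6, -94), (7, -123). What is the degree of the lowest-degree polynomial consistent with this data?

2

Forward differences of the values at n = 1, 2, 3, 4, 5, 6, 7:
  P  : -9  -18  -31  -48  -69  -94  -123
  Δ  : -9  -13  -17  -21  -25  -29
  Δ^2: -4  -4  -4  -4  -4
  Δ^3: 0  0  0  0
  Δ^4: 0  0  0
  Δ^5: 0  0
  Δ^6: 0
The second differences are constant (-4) and nonzero, while all higher differences vanish, so the minimal degree is 2.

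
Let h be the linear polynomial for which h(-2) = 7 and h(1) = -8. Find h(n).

h(n) = -5n - 3

Write h(n) = an + b. Substituting each data point gives a linear system:
  -2a + b = 7
  a + b = -8
Solving the system yields a = -5, b = -3.
So h(n) = -5n - 3.
Check: h(1) = -8. ✓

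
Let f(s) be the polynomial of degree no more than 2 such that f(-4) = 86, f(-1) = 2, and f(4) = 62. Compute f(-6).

Using the Lagrange interpolation formula with nodes -4, -1, 4:
  L_0(s) = (s + 1)(s - 4) / 24
  L_1(s) = (s + 4)(s - 4) / -15
  L_2(s) = (s + 4)(s + 1) / 40
Then f(s) = 86·L_0(s) + 2·L_1(s) + 62·L_2(s).
Expanding and collecting terms gives f(s) = 5s^2 - 3s - 6.
Evaluating at s = -6: f(-6) = 192.

192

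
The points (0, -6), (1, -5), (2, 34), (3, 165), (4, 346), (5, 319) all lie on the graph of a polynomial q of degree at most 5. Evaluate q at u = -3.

Using the Lagrange interpolation formula with nodes 0, 1, 2, 3, 4, 5:
  L_0(u) = (u - 1)(u - 2)(u - 3)(u - 4)(u - 5) / -120
  L_1(u) = u(u - 2)(u - 3)(u - 4)(u - 5) / 24
  L_2(u) = u(u - 1)(u - 3)(u - 4)(u - 5) / -12
  L_3(u) = u(u - 1)(u - 2)(u - 4)(u - 5) / 12
  L_4(u) = u(u - 1)(u - 2)(u - 3)(u - 5) / -24
  L_5(u) = u(u - 1)(u - 2)(u - 3)(u - 4) / 120
Then q(u) = -6·L_0(u) - 5·L_1(u) + 34·L_2(u) + 165·L_3(u) + 346·L_4(u) + 319·L_5(u).
Expanding and collecting terms gives q(u) = -u^5 + 6u^4 - 2u^3 - 2u^2 - 6.
Evaluating at u = -3: q(-3) = 759.

759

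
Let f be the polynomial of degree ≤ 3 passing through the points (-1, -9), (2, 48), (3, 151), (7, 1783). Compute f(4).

Write f(t) = at^3 + bt^2 + ct + d. Substituting each data point gives a linear system:
  -a + b - c + d = -9
  8a + 4b + 2c + d = 48
  27a + 9b + 3c + d = 151
  343a + 49b + 7c + d = 1783
Solving the system yields a = 5, b = 1, c = 3, d = -2.
So f(t) = 5t^3 + t^2 + 3t - 2.
Then f(4) = 346.

346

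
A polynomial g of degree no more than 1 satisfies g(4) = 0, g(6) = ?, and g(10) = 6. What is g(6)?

2

The 2 known points determine the degree-1 polynomial uniquely.
Write g(u) = au + b. Substituting each data point gives a linear system:
  4a + b = 0
  10a + b = 6
Solving the system yields a = 1, b = -4.
So g(u) = u - 4.
Then g(6) = 2.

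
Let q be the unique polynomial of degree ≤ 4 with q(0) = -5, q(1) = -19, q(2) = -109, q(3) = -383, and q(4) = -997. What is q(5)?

Forward differences of the values at s = 0, 1, 2, 3, 4:
  q  : -5  -19  -109  -383  -997
  Δ  : -14  -90  -274  -614
  Δ^2: -76  -184  -340
  Δ^3: -108  -156
  Δ^4: -48
The fourth differences are constant, confirming degree 4.
Interpolating (Newton forward form) and evaluating at s = 5 gives q(5) = -2155.

-2155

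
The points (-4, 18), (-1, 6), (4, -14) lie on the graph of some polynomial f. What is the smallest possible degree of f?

1

Divided differences on the nodes -4, -1, 4:
  order 0: 18  6  -14
  order 1: -4  -4
  order 2: 0
The order-1 divided differences are all -4 (nonzero) and every higher order vanishes, so the data lies on a polynomial of degree exactly 1.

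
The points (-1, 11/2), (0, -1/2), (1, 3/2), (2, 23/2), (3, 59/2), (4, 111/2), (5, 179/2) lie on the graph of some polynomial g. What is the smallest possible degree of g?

2

Forward differences of the values at u = -1, 0, 1, 2, 3, 4, 5:
  g  : 11/2  -1/2  3/2  23/2  59/2  111/2  179/2
  Δ  : -6  2  10  18  26  34
  Δ^2: 8  8  8  8  8
  Δ^3: 0  0  0  0
  Δ^4: 0  0  0
  Δ^5: 0  0
  Δ^6: 0
The second differences are constant (8) and nonzero, while all higher differences vanish, so the minimal degree is 2.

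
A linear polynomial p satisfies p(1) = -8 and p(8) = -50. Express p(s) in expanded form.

p(s) = -6s - 2

Write p(s) = as + b. Substituting each data point gives a linear system:
  a + b = -8
  8a + b = -50
Solving the system yields a = -6, b = -2.
So p(s) = -6s - 2.
Check: p(1) = -8. ✓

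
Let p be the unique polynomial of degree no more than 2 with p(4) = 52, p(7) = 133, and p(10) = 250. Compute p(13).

403

Forward differences of the values at u = 4, 7, 10:
  p  : 52  133  250
  Δ  : 81  117
  Δ^2: 36
The second differences are constant, confirming degree 2.
Interpolating (Newton forward form) and evaluating at u = 13 gives p(13) = 403.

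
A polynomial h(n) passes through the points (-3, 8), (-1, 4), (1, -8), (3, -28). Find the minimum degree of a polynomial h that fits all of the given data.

2

Forward differences of the values at n = -3, -1, 1, 3:
  h  : 8  4  -8  -28
  Δ  : -4  -12  -20
  Δ^2: -8  -8
  Δ^3: 0
The second differences are constant (-8) and nonzero, while all higher differences vanish, so the minimal degree is 2.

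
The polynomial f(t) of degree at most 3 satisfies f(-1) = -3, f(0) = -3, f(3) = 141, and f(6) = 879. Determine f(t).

f(t) = 3t^3 + 6t^2 + 3t - 3

Write f(t) = at^3 + bt^2 + ct + d. Substituting each data point gives a linear system:
  -a + b - c + d = -3
  d = -3
  27a + 9b + 3c + d = 141
  216a + 36b + 6c + d = 879
Solving the system yields a = 3, b = 6, c = 3, d = -3.
So f(t) = 3t^3 + 6t^2 + 3t - 3.
Check: f(6) = 879. ✓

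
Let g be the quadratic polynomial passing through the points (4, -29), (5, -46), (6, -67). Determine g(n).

Write g(n) = an^2 + bn + c. Substituting each data point gives a linear system:
  16a + 4b + c = -29
  25a + 5b + c = -46
  36a + 6b + c = -67
Solving the system yields a = -2, b = 1, c = -1.
So g(n) = -2n^2 + n - 1.
Check: g(4) = -29. ✓

g(n) = -2n^2 + n - 1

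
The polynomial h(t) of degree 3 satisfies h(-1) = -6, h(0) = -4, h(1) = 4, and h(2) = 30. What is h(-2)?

Forward differences of the values at t = -1, 0, 1, 2:
  h  : -6  -4  4  30
  Δ  : 2  8  26
  Δ^2: 6  18
  Δ^3: 12
The third differences are constant, confirming degree 3.
Interpolating (Newton forward form) and evaluating at t = -2 gives h(-2) = -14.

-14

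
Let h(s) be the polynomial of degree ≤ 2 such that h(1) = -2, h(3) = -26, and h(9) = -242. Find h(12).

-431

Using the Lagrange interpolation formula with nodes 1, 3, 9:
  L_0(s) = (s - 3)(s - 9) / 16
  L_1(s) = (s - 1)(s - 9) / -12
  L_2(s) = (s - 1)(s - 3) / 48
Then h(s) = -2·L_0(s) - 26·L_1(s) - 242·L_2(s).
Expanding and collecting terms gives h(s) = -3s^2 + 1.
Evaluating at s = 12: h(12) = -431.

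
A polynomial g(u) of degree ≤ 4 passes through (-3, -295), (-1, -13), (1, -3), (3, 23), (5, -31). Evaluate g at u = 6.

-223

Using the Lagrange interpolation formula with nodes -3, -1, 1, 3, 5:
  L_0(u) = (u + 1)(u - 1)(u - 3)(u - 5) / 384
  L_1(u) = (u + 3)(u - 1)(u - 3)(u - 5) / -96
  L_2(u) = (u + 3)(u + 1)(u - 3)(u - 5) / 64
  L_3(u) = (u + 3)(u + 1)(u - 1)(u - 5) / -96
  L_4(u) = (u + 3)(u + 1)(u - 1)(u - 3) / 384
Then g(u) = -295·L_0(u) - 13·L_1(u) - 3·L_2(u) + 23·L_3(u) - 31·L_4(u).
Expanding and collecting terms gives g(u) = -u⁴ + 6u³ - 6u² - u - 1.
Evaluating at u = 6: g(6) = -223.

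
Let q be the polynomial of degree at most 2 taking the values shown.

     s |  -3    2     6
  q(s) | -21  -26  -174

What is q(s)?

q(s) = -4s^2 - 5s

Using the Lagrange interpolation formula with nodes -3, 2, 6:
  L_0(s) = (s - 2)(s - 6) / 45
  L_1(s) = (s + 3)(s - 6) / -20
  L_2(s) = (s + 3)(s - 2) / 36
Then q(s) = -21·L_0(s) - 26·L_1(s) - 174·L_2(s).
Expanding and collecting terms gives q(s) = -4s^2 - 5s.
Check: q(6) = -174. ✓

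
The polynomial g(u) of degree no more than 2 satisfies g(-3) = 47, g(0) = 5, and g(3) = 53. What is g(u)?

Write g(u) = au^2 + bu + c. Substituting each data point gives a linear system:
  9a - 3b + c = 47
  c = 5
  9a + 3b + c = 53
Solving the system yields a = 5, b = 1, c = 5.
So g(u) = 5u^2 + u + 5.
Check: g(0) = 5. ✓

g(u) = 5u^2 + u + 5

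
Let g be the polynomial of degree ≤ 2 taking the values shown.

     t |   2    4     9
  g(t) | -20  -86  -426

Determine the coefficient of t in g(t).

Write g(t) = at^2 + bt + c. Substituting each data point gives a linear system:
  4a + 2b + c = -20
  16a + 4b + c = -86
  81a + 9b + c = -426
Solving the system yields a = -5, b = -3, c = 6.
So g(t) = -5t^2 - 3t + 6.
The coefficient of t is -3.

-3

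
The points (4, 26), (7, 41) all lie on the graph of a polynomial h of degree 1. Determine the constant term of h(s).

Write h(s) = as + b. Substituting each data point gives a linear system:
  4a + b = 26
  7a + b = 41
Solving the system yields a = 5, b = 6.
So h(s) = 5s + 6.
The constant term is 6.

6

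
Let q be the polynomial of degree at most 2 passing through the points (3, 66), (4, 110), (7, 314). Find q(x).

q(x) = 6x^2 + 2x + 6

Using the Lagrange interpolation formula with nodes 3, 4, 7:
  L_0(x) = (x - 4)(x - 7) / 4
  L_1(x) = (x - 3)(x - 7) / -3
  L_2(x) = (x - 3)(x - 4) / 12
Then q(x) = 66·L_0(x) + 110·L_1(x) + 314·L_2(x).
Expanding and collecting terms gives q(x) = 6x^2 + 2x + 6.
Check: q(4) = 110. ✓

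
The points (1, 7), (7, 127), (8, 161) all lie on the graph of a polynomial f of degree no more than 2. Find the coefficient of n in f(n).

Write f(n) = an^2 + bn + c. Substituting each data point gives a linear system:
  a + b + c = 7
  49a + 7b + c = 127
  64a + 8b + c = 161
Solving the system yields a = 2, b = 4, c = 1.
So f(n) = 2n² + 4n + 1.
The coefficient of n is 4.

4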